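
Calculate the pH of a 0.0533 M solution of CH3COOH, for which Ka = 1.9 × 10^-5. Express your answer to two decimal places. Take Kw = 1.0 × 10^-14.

CH3COOH ⇌ CH3COO- + H+
From the ICE table, Ka = [H+]²/(0.0533 − [H+]) = 1.9 × 10^-5.
Since Ka ≪ C₀, [H+] ≈ √(Ka·C₀) = 1.01 × 10^-3 M.
pH = −log(1.01 × 10^-3) = 3.00

pH = 3.00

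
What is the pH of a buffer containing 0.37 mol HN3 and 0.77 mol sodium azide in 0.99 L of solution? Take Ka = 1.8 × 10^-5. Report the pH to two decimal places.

pH = 5.06

pKa = −log(1.8 × 10^-5) = 4.745
pH = pKa + log([A⁻]/[HA]) = 4.745 + log(0.77/0.37)
pH = 4.745 + (+0.318) = 5.06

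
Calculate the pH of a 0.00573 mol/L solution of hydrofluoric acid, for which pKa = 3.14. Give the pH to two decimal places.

pH = 2.77

HF ⇌ F- + H+
Ka = 10^(−3.14) = 7.24 × 10^-4
Ka = x²/(0.00573 − x) = 7.24 × 10^-4
x is not negligible relative to C₀; solve x² + 0.000724·x − 4.15e-06 = 0.
x = (−Ka + √(Ka² + 4·Ka·C₀))/2 = 1.71 × 10^-3 M
pH = −log[H+] = −log(1.71 × 10^-3) = 2.77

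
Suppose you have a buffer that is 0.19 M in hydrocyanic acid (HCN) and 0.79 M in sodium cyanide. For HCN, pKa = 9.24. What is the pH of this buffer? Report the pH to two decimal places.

pH = 9.86

Using pH = pKa + log([base]/[acid]) with [base]/[acid] = 0.79/0.19:
pH = 9.24 + (+0.619) = 9.86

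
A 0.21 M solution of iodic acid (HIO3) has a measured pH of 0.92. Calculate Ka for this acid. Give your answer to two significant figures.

[H+] = 10^(-0.92) = 1.20 × 10^-1 M
At equilibrium [HA] = 0.21 − 1.20 × 10^-1 = 9.00 × 10^-2 M
Ka = [H+][A-]/[HA] = (1.20 × 10^-1)² / 9.00 × 10^-2 = 1.6 × 10^-1

Ka = 1.6 × 10^-1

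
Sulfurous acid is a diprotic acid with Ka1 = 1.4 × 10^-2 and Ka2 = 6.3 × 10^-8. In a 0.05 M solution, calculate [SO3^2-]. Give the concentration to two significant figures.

First ionization gives [H+] ≈ [HSO3-] = 2.04 × 10^-2 M.
Second step: Ka2 = [H+][SO3^2-]/[HSO3-] ≈ [SO3^2-] (since [H+] ≈ [HSO3-]).
So [SO3^2-] ≈ Ka2.

6.3 × 10^-8 M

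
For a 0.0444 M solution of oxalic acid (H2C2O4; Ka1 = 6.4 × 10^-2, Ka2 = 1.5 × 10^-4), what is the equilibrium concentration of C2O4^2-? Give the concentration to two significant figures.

1.5 × 10^-4 M

First ionization gives [H+] ≈ [HC2O4-] = 3.02 × 10^-2 M.
Second step: Ka2 = [H+][C2O4^2-]/[HC2O4-] ≈ [C2O4^2-] (since [H+] ≈ [HC2O4-]).
So [C2O4^2-] ≈ Ka2.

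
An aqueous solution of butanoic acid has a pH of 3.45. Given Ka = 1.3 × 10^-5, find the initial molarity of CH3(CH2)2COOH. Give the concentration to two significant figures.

C₀ = 1.0 × 10^-2 M

[H+] = 10^(-3.45) = 3.55 × 10^-4 M = x
Ka = x²/(C₀ − x) ⇒ C₀ = x + x²/Ka
C₀ = 3.55 × 10^-4 + (3.55 × 10^-4)²/(1.3 × 10^-5) = 1.00 × 10^-2 M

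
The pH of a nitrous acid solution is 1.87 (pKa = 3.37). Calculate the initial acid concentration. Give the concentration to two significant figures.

[H+] = 10^(-1.87) = 1.35 × 10^-2 M = x
Ka = 10^(−3.37) = 4.27 × 10^-4
Ka = x²/(C₀ − x) ⇒ C₀ = x + x²/Ka
C₀ = 1.35 × 10^-2 + (1.35 × 10^-2)²/(4.27 × 10^-4) = 4.40 × 10^-1 M

C₀ = 4.4 × 10^-1 M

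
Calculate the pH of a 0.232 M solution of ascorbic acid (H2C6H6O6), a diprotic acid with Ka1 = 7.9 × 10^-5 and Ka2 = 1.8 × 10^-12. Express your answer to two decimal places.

pH = 2.37

Since Ka1 ≫ Ka2, the first ionization dominates [H+].
Ka1 = x²/(0.232 − x) = 7.9 × 10^-5
x ≈ √(7.9 × 10^-5 × 0.232) = 4.28 × 10^-3 M
pH = −log(4.28 × 10^-3) = 2.37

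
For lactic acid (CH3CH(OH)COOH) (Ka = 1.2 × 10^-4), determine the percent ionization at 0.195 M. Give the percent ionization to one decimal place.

CH3CH(OH)COOH ⇌ CH3CH(OH)COO- + H+; let x = [H+] at equilibrium.
x ≈ √(Ka·C₀) = √(1.2 × 10^-4 × 0.195) = 4.84 × 10^-3 M
% ionization = x/C₀ × 100% = 4.84 × 10^-3/0.195 × 100% = 2.5%

2.5%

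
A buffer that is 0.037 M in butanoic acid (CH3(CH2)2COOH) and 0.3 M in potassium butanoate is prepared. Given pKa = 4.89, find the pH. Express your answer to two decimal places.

pH = pKa + log([A⁻]/[HA]) = 4.89 + log(0.3/0.037)
pH = 4.89 + (+0.909) = 5.80

pH = 5.80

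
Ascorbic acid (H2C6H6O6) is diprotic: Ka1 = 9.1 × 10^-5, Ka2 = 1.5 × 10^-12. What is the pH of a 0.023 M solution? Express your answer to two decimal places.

Since Ka1 ≫ Ka2, the first ionization dominates [H+].
Ka1 = x²/(0.023 − x) = 9.1 × 10^-5
Solving the quadratic: x = (−Ka1 + √(Ka1² + 4·Ka1·C₀))/2 = 1.40 × 10^-3 M
pH = −log(1.40 × 10^-3) = 2.85

pH = 2.85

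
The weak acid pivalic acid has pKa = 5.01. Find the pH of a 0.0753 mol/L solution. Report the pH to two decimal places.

pH = 3.07

(CH3)3CCOOH ⇌ (CH3)3CCOO- + H+
Ka = 10^(−5.01) = 9.77 × 10^-6
Let x = [H+] at equilibrium. Ka = x²/(0.0753 − x).
Assume x ≪ 0.0753: x ≈ √(9.77 × 10^-6 × 0.0753) = 8.58 × 10^-4 M
pH = −log[H+] = −log(8.58 × 10^-4) = 3.07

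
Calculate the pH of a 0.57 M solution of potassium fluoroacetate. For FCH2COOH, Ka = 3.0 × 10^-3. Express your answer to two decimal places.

pH = 8.14

FCH2COO- is the conjugate base of the weak acid FCH2COOH.
Kb = Kw/Ka = 1.0×10^-14 / 3.0 × 10^-3 = 3.33 × 10^-12
Kb = [OH-]²/(0.57 − [OH-]) = 3.33 × 10^-12
Neglecting [OH-] in the denominator: [OH-] = √(3.33 × 10^-12 × 0.57) = 1.38 × 10^-6 M
pOH = 5.86, so pH = 14.00 − pOH = 8.14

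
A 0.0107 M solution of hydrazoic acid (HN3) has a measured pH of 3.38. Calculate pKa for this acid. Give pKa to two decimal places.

[H+] = 10^(-3.38) = 4.17 × 10^-4 M
At equilibrium [HA] = 0.0107 − 4.17 × 10^-4 = 1.03 × 10^-2 M
Ka = [H+][A-]/[HA] = (4.17 × 10^-4)² / 1.03 × 10^-2 = 1.69 × 10^-5
pKa = -log(1.69 × 10^-5) = 4.77

pKa = 4.77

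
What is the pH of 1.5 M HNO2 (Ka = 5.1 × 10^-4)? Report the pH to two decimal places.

pH = 1.56

HNO2 ⇌ NO2- + H+
Ka = [H+]²/(1.5 − [H+]) = 5.1 × 10^-4
Since Ka ≪ C₀, [H+] ≈ √(Ka·C₀) = 2.77 × 10^-2 M.
([H+]/C₀ = 1.8% < 5%, so the approximation holds.)
pH = −log[H+] = −log(2.77 × 10^-2) = 1.56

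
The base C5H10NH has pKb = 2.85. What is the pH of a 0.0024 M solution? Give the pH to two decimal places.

C5H10NH + H2O ⇌ C5H10NH2+ + OH-
Kb = 10^(−2.85) = 1.41 × 10^-3
Let x = [OH-] at equilibrium. Kb = x²/(0.0024 − x).
Here C₀/Kb ≈ 1.7, so the small-x approximation fails. Use the quadratic:
x = (−Kb + √(Kb² + 4·Kb·C₀))/2 = 1.27 × 10^-3 M
pOH = −log(1.27 × 10^-3) = 2.90; pH = 14.00 − 2.90 = 11.10

pH = 11.10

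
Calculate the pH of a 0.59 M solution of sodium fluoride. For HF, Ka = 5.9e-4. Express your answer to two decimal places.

F- is the conjugate base of the weak acid HF.
Kb = Kw/Ka = 1.0×10^-14 / 5.9 × 10^-4 = 1.69 × 10^-11
Kb = [OH-]²/(0.59 − [OH-]) = 1.69 × 10^-11
Assume [OH-] ≪ 0.59: [OH-] ≈ √(1.69 × 10^-11 × 0.59) = 3.16 × 10^-6 M
pOH = −log(3.16 × 10^-6) = 5.50; pH = 14.00 − 5.50 = 8.50

pH = 8.50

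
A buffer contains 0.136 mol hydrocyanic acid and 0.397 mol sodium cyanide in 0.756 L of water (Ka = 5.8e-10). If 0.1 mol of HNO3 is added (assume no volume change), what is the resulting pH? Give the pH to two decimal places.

Added H+ converts CN- to HCN: HCN → 0.236 mol, CN- → 0.297 mol.
pKa = −log(5.8 × 10^-10) = 9.237
pH = pKa + log(n_CN-/n_HCN) = 9.237 + log(0.297/0.236) = 9.237 + (+0.100)

pH = 9.34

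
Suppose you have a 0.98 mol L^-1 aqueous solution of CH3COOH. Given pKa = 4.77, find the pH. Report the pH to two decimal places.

pH = 2.39

CH3COOH ⇌ CH3COO- + H+
Ka = 10^(−4.77) = 1.70 × 10^-5
Ka = x²/(0.98 − x) = 1.70 × 10^-5
Assume x ≪ 0.98: x ≈ √(1.70 × 10^-5 × 0.98) = 4.08 × 10^-3 M
Check: 0.42% ionized — well under 5%, approximation valid.
pH = −log[H+] = −log(4.08 × 10^-3) = 2.39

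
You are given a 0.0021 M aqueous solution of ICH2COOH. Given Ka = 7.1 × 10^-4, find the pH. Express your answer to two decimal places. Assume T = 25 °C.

ICH2COOH ⇌ ICH2COO- + H+
Let x = [H+] at equilibrium. Ka = x²/(0.0021 − x).
Here C₀/Ka ≈ 2.96, so the small-x approximation fails. Use the quadratic:
x = [−0.00071 + √(0.00071² + 5.96e-06)]/2 = 9.17 × 10^-4 M
pH = −log[H+] = −log(9.17 × 10^-4) = 3.04

pH = 3.04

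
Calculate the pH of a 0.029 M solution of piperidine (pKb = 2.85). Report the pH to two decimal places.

C5H10NH + H2O ⇌ C5H10NH2+ + OH-
Kb = 10^(−2.85) = 1.41 × 10^-3
Kb = [OH-]²/(0.029 − [OH-]) = 1.41 × 10^-3
Here C₀/Kb ≈ 20.6, so the small-[OH-] approximation fails. Use the quadratic:
[OH-] = (−Kb + √(Kb² + 4·Kb·C₀))/2 = 5.73 × 10^-3 M
pOH = −log(5.73 × 10^-3) = 2.24; pH = 14.00 − 2.24 = 11.76

pH = 11.76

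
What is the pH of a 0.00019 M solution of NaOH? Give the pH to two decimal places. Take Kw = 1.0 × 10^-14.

NaOH is a strong base; [OH-] = 0.00019 M.
pOH = -log(0.00019) = 3.72
pH = 14.00 - 3.72 = 10.28

pH = 10.28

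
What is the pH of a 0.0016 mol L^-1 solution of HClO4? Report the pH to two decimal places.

HClO4 is a strong acid and dissociates completely, so [H+] = 0.0016 M.
pH = -log(0.0016) = 2.80

pH = 2.80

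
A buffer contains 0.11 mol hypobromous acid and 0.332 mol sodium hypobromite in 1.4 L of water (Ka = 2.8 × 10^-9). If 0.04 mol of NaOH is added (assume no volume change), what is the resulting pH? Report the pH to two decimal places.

pH = 9.28

After neutralization: n(HOBr) = 0.07 mol, n(OBr-) = 0.372 mol.
pKa = −log(2.8 × 10^-9) = 8.553
pH = pKa + log([A⁻]/[HA]) = 8.553 + log(0.372/0.07) = 8.553 +0.725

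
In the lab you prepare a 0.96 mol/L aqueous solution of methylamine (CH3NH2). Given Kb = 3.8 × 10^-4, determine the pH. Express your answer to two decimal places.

CH3NH2 + H2O ⇌ CH3NH3+ + OH-
Kb = [OH-]²/(0.96 − [OH-]) = 3.8 × 10^-4
Assume [OH-] ≪ 0.96: [OH-] ≈ √(3.8 × 10^-4 × 0.96) = 1.91 × 10^-2 M
Check: 2% ionized — well under 5%, approximation valid.
pOH = 1.72, so pH = 14.00 − pOH = 12.28

pH = 12.28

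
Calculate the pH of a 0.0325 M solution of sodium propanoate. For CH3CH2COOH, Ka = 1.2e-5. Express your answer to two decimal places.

pH = 8.72

CH3CH2COO- is the conjugate base of the weak acid CH3CH2COOH.
Kb = Kw/Ka = 1.0×10^-14 / 1.2 × 10^-5 = 8.33 × 10^-10
Kb = [OH-]²/(0.0325 − [OH-]) = 8.33 × 10^-10
Since Kb ≪ C₀, [OH-] ≈ √(Kb·C₀) = 5.20 × 10^-6 M.
pOH = −log(5.20 × 10^-6) = 5.28; pH = 14.00 − 5.28 = 8.72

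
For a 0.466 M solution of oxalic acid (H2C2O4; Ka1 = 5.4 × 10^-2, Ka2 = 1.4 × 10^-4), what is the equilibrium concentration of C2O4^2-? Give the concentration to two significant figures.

First ionization gives [H+] ≈ [HC2O4-] = 1.34 × 10^-1 M.
Second step: Ka2 = [H+][C2O4^2-]/[HC2O4-] ≈ [C2O4^2-] (since [H+] ≈ [HC2O4-]).
So [C2O4^2-] ≈ Ka2.

1.4 × 10^-4 M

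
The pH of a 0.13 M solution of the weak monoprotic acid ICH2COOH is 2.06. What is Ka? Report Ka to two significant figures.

Ka = 6.3 × 10^-4

[H+] = 10^(-2.06) = 8.71 × 10^-3 M
At equilibrium [HA] = 0.13 − 8.71 × 10^-3 = 1.21 × 10^-1 M
Ka = [H+][A-]/[HA] = (8.71 × 10^-3)² / 1.21 × 10^-1 = 6.3 × 10^-4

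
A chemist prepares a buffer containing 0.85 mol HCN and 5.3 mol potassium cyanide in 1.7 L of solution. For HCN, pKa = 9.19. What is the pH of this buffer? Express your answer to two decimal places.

Henderson–Hasselbalch: pH = pKa + log([CN-]/[HCN]) = 9.19 + log(5.3/0.85)
pH = 9.19 + (+0.795) = 9.98

pH = 9.98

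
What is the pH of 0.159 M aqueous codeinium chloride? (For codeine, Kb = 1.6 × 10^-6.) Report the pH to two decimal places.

pH = 4.50

C18H22NO3+ is the conjugate acid of the weak base C18H21NO3.
Ka = Kw/Kb = 1.0×10^-14 / 1.6 × 10^-6 = 6.25 × 10^-9
Ka = x²/(0.159 − x) = 6.25 × 10^-9
Since Ka ≪ C₀, x ≈ √(Ka·C₀) = 3.15 × 10^-5 M.
Check: 0.02% ionized — well under 5%, approximation valid.
pH = −log(3.15 × 10^-5) = 4.50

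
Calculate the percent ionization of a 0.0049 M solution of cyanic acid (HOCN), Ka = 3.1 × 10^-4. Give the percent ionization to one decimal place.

22.2%

HOCN ⇌ OCN- + H+; let x = [H+] at equilibrium.
Solve x² + 0.00031x − 1.52e-06 = 0 → x = 1.09 × 10^-3 M
% ionization = x/C₀ × 100% = 1.09 × 10^-3/0.0049 × 100% = 22.2%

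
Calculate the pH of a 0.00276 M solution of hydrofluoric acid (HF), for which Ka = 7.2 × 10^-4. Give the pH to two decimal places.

HF ⇌ F- + H+
Ka = x²/(0.00276 − x) = 7.2 × 10^-4
The 5% rule fails; solving x² + Ka·x − Ka·C₀ = 0 exactly:
x = [−0.00072 + √(0.00072² + 7.95e-06)]/2 = 1.09 × 10^-3 M
pH = −log(1.09 × 10^-3) = 2.96

pH = 2.96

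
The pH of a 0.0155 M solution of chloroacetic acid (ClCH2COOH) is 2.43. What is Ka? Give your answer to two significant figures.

[H+] = 10^(-2.43) = 3.72 × 10^-3 M
At equilibrium [HA] = 0.0155 − 3.72 × 10^-3 = 1.18 × 10^-2 M
Ka = [H+][A-]/[HA] = (3.72 × 10^-3)² / 1.18 × 10^-2 = 1.2 × 10^-3

Ka = 1.2 × 10^-3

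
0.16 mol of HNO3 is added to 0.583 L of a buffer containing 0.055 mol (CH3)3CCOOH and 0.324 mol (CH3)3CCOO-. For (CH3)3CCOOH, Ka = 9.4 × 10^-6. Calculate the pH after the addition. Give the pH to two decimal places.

After neutralization: n((CH3)3CCOOH) = 0.215 mol, n((CH3)3CCOO-) = 0.164 mol.
pKa = −log(9.4 × 10^-6) = 5.027
pH = pKa + log(n_(CH3)3CCOO-/n_(CH3)3CCOOH) = 5.027 + log(0.164/0.215) = 5.027 + (-0.118)

pH = 4.91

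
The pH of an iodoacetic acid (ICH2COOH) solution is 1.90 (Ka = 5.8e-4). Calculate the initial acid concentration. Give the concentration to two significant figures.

C₀ = 2.9 × 10^-1 M

[H+] = 10^(-1.90) = 1.26 × 10^-2 M = x
Ka = x²/(C₀ − x) ⇒ C₀ = x + x²/Ka
C₀ = 1.26 × 10^-2 + (1.26 × 10^-2)²/(5.8 × 10^-4) = 2.86 × 10^-1 M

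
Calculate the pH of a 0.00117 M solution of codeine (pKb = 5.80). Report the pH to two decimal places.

C18H21NO3 + H2O ⇌ C18H22NO3+ + OH-
Kb = 10^(−5.80) = 1.58 × 10^-6
Kb = x²/(0.00117 − x) = 1.58 × 10^-6
Since Kb ≪ C₀, x ≈ √(Kb·C₀) = 4.30 × 10^-5 M.
pOH = 4.37, so pH = 14.00 − pOH = 9.63

pH = 9.63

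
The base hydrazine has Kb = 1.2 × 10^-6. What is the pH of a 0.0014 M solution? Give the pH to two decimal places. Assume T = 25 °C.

N2H4 + H2O ⇌ N2H5+ + OH-
From the ICE table, Kb = [OH-]²/(0.0014 − [OH-]) = 1.2 × 10^-6.
Assume [OH-] ≪ 0.0014: [OH-] ≈ √(1.2 × 10^-6 × 0.0014) = 4.10 × 10^-5 M
pOH = 4.39, so pH = 14.00 − pOH = 9.61

pH = 9.61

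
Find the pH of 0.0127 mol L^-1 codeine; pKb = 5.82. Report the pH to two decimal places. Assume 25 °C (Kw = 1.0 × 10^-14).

C18H21NO3 + H2O ⇌ C18H22NO3+ + OH-
Kb = 10^(−5.82) = 1.51 × 10^-6
Kb = [OH-]²/(0.0127 − [OH-]) = 1.51 × 10^-6
Neglecting [OH-] in the denominator: [OH-] = √(1.51 × 10^-6 × 0.0127) = 1.38 × 10^-4 M
pOH = −log(1.38 × 10^-4) = 3.86; pH = 14.00 − 3.86 = 10.14

pH = 10.14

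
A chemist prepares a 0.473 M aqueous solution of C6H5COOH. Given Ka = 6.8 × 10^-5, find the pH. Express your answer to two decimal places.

C6H5COOH ⇌ C6H5COO- + H+
Let x = [H+] at equilibrium. Ka = x²/(0.473 − x).
Neglecting x in the denominator: x = √(6.8 × 10^-5 × 0.473) = 5.67 × 10^-3 M
pH = −log[H+] = −log(5.67 × 10^-3) = 2.25

pH = 2.25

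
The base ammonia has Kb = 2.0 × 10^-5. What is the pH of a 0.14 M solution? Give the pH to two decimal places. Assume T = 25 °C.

NH3 + H2O ⇌ NH4+ + OH-
Let x = [OH-] at equilibrium. Kb = x²/(0.14 − x).
Assume x ≪ 0.14: x ≈ √(2.0 × 10^-5 × 0.14) = 1.67 × 10^-3 M
pOH = −log(1.67 × 10^-3) = 2.78; pH = 14.00 − 2.78 = 11.22

pH = 11.22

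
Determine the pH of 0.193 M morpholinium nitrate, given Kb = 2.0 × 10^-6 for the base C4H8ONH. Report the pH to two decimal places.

C4H8ONH2+ is the conjugate acid of the weak base C4H8ONH.
Ka = Kw/Kb = 1.0×10^-14 / 2.0 × 10^-6 = 5.00 × 10^-9
Ka = [H+]²/(0.193 − [H+]) = 5.00 × 10^-9
Since Ka ≪ C₀, [H+] ≈ √(Ka·C₀) = 3.11 × 10^-5 M.
Check: 0.016% ionized — well under 5%, approximation valid.
pH = −log[H+] = −log(3.11 × 10^-5) = 4.51

pH = 4.51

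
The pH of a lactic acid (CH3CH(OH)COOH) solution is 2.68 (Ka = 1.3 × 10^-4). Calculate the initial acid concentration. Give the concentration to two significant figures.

C₀ = 3.6 × 10^-2 M

[H+] = 10^(-2.68) = 2.09 × 10^-3 M = x
Ka = x²/(C₀ − x) ⇒ C₀ = x + x²/Ka
C₀ = 2.09 × 10^-3 + (2.09 × 10^-3)²/(1.3 × 10^-4) = 3.57 × 10^-2 M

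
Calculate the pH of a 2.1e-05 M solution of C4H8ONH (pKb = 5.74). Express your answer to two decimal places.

pH = 8.73

C4H8ONH + H2O ⇌ C4H8ONH2+ + OH-
Kb = 10^(−5.74) = 1.82 × 10^-6
Kb = [OH-]²/(2.1e-05 − [OH-]) = 1.82 × 10^-6
Here C₀/Kb ≈ 11.5, so the small-[OH-] approximation fails. Use the quadratic:
[OH-] = [−1.82e-06 + √(1.82e-06² + 1.53e-10)]/2 = 5.34 × 10^-6 M
pOH = −log(5.34 × 10^-6) = 5.27; pH = 14.00 − 5.27 = 8.73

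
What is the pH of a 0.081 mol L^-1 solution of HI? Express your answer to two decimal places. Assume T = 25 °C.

HI is a strong acid and dissociates completely, so [H+] = 0.081 M.
pH = -log(0.081) = 1.09

pH = 1.09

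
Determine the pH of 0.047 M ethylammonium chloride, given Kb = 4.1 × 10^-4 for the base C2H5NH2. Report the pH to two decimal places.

pH = 5.97

C2H5NH3+ is the conjugate acid of the weak base C2H5NH2.
Ka = Kw/Kb = 1.0×10^-14 / 4.1 × 10^-4 = 2.44 × 10^-11
From the ICE table, Ka = [H+]²/(0.047 − [H+]) = 2.44 × 10^-11.
Neglecting [H+] in the denominator: [H+] = √(2.44 × 10^-11 × 0.047) = 1.07 × 10^-6 M
Check: 0.0023% ionized — well under 5%, approximation valid.
pH = −log[H+] = −log(1.07 × 10^-6) = 5.97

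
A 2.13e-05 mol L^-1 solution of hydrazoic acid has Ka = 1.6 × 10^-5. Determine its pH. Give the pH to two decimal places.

HN3 ⇌ N3- + H+
From the ICE table, Ka = x²/(2.13e-05 − x) = 1.6 × 10^-5.
x is not negligible relative to C₀; solve x² + 1.6e-05·x − 3.41e-10 = 0.
x = (−Ka + √(Ka² + 4·Ka·C₀))/2 = 1.21 × 10^-5 M
pH = −log(1.21 × 10^-5) = 4.92

pH = 4.92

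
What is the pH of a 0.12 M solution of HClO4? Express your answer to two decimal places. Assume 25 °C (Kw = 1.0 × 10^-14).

pH = 0.92

HClO4 is a strong acid and dissociates completely, so [H+] = 0.12 M.
pH = -log(0.12) = 0.92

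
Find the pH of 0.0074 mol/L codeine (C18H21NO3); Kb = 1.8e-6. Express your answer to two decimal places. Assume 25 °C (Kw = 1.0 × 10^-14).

pH = 10.06

C18H21NO3 + H2O ⇌ C18H22NO3+ + OH-
From the ICE table, Kb = [OH-]²/(0.0074 − [OH-]) = 1.8 × 10^-6.
Neglecting [OH-] in the denominator: [OH-] = √(1.8 × 10^-6 × 0.0074) = 1.15 × 10^-4 M
Check: 1.6% ionized — well under 5%, approximation valid.
pOH = −log(1.15 × 10^-4) = 3.94; pH = 14.00 − 3.94 = 10.06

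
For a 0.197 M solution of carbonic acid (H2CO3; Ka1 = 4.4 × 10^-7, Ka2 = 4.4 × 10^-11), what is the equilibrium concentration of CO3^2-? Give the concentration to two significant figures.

4.4 × 10^-11 M

First ionization gives [H+] ≈ [HCO3-] = 2.94 × 10^-4 M.
Second step: Ka2 = [H+][CO3^2-]/[HCO3-] ≈ [CO3^2-] (since [H+] ≈ [HCO3-]).
So [CO3^2-] ≈ Ka2.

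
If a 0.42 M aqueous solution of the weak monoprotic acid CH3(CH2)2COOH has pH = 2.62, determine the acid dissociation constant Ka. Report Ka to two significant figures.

[H+] = 10^(-2.62) = 2.40 × 10^-3 M
At equilibrium [HA] = 0.42 − 2.40 × 10^-3 = 4.18 × 10^-1 M
Ka = [H+][A-]/[HA] = (2.40 × 10^-3)² / 4.18 × 10^-1 = 1.4 × 10^-5

Ka = 1.4 × 10^-5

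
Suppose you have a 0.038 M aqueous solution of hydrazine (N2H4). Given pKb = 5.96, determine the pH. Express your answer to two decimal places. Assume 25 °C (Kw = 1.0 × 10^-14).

N2H4 + H2O ⇌ N2H5+ + OH-
Kb = 10^(−5.96) = 1.10 × 10^-6
From the ICE table, Kb = [OH-]²/(0.038 − [OH-]) = 1.10 × 10^-6.
Assume [OH-] ≪ 0.038: [OH-] ≈ √(1.10 × 10^-6 × 0.038) = 2.04 × 10^-4 M
Check: 0.54% ionized — well under 5%, approximation valid.
pOH = 3.69, so pH = 14.00 − pOH = 10.31

pH = 10.31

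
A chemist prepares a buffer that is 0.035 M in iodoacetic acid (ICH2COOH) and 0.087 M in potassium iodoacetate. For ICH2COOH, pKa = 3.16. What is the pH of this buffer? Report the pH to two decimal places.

pH = 3.56

pH = pKa + log([A⁻]/[HA]) = 3.16 + log(0.087/0.035)
pH = 3.16 + (+0.395) = 3.56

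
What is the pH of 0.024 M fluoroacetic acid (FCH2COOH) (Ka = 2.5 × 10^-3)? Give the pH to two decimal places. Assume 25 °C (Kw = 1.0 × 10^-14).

pH = 2.18

FCH2COOH ⇌ FCH2COO- + H+
Let x = [H+] at equilibrium. Ka = x²/(0.024 − x).
The 5% rule fails; solving x² + Ka·x − Ka·C₀ = 0 exactly:
x = [−0.0025 + √(0.0025² + 0.00024)]/2 = 6.60 × 10^-3 M
pH = −log(6.60 × 10^-3) = 2.18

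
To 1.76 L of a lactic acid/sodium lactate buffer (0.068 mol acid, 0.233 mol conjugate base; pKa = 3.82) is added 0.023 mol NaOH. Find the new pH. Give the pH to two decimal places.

pH = 4.58

After neutralization: n(CH3CH(OH)COOH) = 0.045 mol, n(CH3CH(OH)COO-) = 0.256 mol.
pH = pKa + log(n_CH3CH(OH)COO-/n_CH3CH(OH)COOH) = 3.82 + log(0.256/0.045) = 3.82 + (+0.755)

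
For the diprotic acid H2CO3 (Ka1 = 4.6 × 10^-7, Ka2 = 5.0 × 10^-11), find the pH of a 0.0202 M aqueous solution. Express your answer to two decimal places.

Since Ka1 ≫ Ka2, the first ionization dominates [H+].
Ka1 = x²/(0.0202 − x) = 4.6 × 10^-7
x ≈ √(4.6 × 10^-7 × 0.0202) = 9.64 × 10^-5 M
pH = −log(9.64 × 10^-5) = 4.02

pH = 4.02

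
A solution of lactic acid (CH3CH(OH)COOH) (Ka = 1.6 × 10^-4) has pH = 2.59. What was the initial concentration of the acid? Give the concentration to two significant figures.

[H+] = 10^(-2.59) = 2.57 × 10^-3 M = x
Ka = x²/(C₀ − x) ⇒ C₀ = x + x²/Ka
C₀ = 2.57 × 10^-3 + (2.57 × 10^-3)²/(1.6 × 10^-4) = 4.39 × 10^-2 M

C₀ = 4.4 × 10^-2 M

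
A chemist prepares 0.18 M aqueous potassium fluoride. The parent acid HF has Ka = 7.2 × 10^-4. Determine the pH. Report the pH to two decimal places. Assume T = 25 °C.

F- is the conjugate base of the weak acid HF.
Kb = Kw/Ka = 1.0×10^-14 / 7.2 × 10^-4 = 1.39 × 10^-11
Let x = [OH-] at equilibrium. Kb = x²/(0.18 − x).
Since Kb ≪ C₀, x ≈ √(Kb·C₀) = 1.58 × 10^-6 M.
pOH = −log(1.58 × 10^-6) = 5.80; pH = 14.00 − 5.80 = 8.20

pH = 8.20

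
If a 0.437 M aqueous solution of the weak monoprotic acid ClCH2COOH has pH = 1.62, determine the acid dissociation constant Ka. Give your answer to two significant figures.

Ka = 1.4 × 10^-3

[H+] = 10^(-1.62) = 2.40 × 10^-2 M
At equilibrium [HA] = 0.437 − 2.40 × 10^-2 = 4.13 × 10^-1 M
Ka = [H+][A-]/[HA] = (2.40 × 10^-2)² / 4.13 × 10^-1 = 1.4 × 10^-3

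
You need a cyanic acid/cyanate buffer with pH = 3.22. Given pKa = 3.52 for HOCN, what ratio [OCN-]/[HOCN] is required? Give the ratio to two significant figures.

pH = pKa + log(r) ⇒ log(r) = 3.22 − 3.52 = -0.30
r = [OCN-]/[HOCN] = 10^(-0.30) = 0.501

ratio = 0.50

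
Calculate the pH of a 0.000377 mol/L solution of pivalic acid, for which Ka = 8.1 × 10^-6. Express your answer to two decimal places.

(CH3)3CCOOH ⇌ (CH3)3CCOO- + H+
From the ICE table, Ka = [H+]²/(0.000377 − [H+]) = 8.1 × 10^-6.
The 5% rule fails; solving [H+]² + Ka·[H+] − Ka·C₀ = 0 exactly:
[H+] = (−Ka + √(Ka² + 4·Ka·C₀))/2 = 5.14 × 10^-5 M
pH = −log[H+] = −log(5.14 × 10^-5) = 4.29

pH = 4.29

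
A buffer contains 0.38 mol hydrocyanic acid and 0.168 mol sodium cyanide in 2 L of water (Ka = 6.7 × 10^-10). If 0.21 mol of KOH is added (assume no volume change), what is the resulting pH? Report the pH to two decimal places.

OH- converts HCN to CN-: HCN → 0.17 mol, CN- → 0.378 mol.
pKa = −log(6.7 × 10^-10) = 9.174
pH = pKa + log([A⁻]/[HA]) = 9.174 + log(0.378/0.17) = 9.174 +0.347

pH = 9.52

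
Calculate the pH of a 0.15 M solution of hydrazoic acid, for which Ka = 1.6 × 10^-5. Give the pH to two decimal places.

pH = 2.81

HN3 ⇌ N3- + H+
Ka = x²/(0.15 − x) = 1.6 × 10^-5
Neglecting x in the denominator: x = √(1.6 × 10^-5 × 0.15) = 1.55 × 10^-3 M
pH = −log(1.55 × 10^-3) = 2.81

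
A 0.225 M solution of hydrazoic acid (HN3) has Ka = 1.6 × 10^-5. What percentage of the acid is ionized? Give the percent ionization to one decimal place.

0.8%

HN3 ⇌ N3- + H+; let x = [H+] at equilibrium.
x ≈ √(Ka·C₀) = √(1.6 × 10^-5 × 0.225) = 1.90 × 10^-3 M
% ionization = x/C₀ × 100% = 1.90 × 10^-3/0.225 × 100% = 0.8%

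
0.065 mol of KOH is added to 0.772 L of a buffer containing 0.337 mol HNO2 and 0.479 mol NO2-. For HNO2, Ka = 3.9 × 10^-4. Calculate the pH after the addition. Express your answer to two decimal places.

After neutralization: n(HNO2) = 0.272 mol, n(NO2-) = 0.544 mol.
pKa = −log(3.9 × 10^-4) = 3.409
Henderson–Hasselbalch with mole ratio 0.544/0.272: pH = 3.409 + (+0.301)

pH = 3.71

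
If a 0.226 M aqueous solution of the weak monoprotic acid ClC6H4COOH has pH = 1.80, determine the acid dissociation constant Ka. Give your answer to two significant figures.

[H+] = 10^(-1.80) = 1.58 × 10^-2 M
At equilibrium [HA] = 0.226 − 1.58 × 10^-2 = 2.10 × 10^-1 M
Ka = [H+][A-]/[HA] = (1.58 × 10^-2)² / 2.10 × 10^-1 = 1.2 × 10^-3

Ka = 1.2 × 10^-3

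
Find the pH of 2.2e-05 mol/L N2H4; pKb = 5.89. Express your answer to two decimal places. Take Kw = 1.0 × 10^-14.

pH = 8.67

N2H4 + H2O ⇌ N2H5+ + OH-
Kb = 10^(−5.89) = 1.29 × 10^-6
Let x = [OH-] at equilibrium. Kb = x²/(2.2e-05 − x).
The 5% rule fails; solving x² + Kb·x − Kb·C₀ = 0 exactly:
x = (−Kb + √(Kb² + 4·Kb·C₀))/2 = 4.72 × 10^-6 M
pOH = 5.33, so pH = 14.00 − pOH = 8.67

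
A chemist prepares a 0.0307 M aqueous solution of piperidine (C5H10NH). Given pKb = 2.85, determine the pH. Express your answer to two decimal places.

C5H10NH + H2O ⇌ C5H10NH2+ + OH-
Kb = 10^(−2.85) = 1.41 × 10^-3
Kb = [OH-]²/(0.0307 − [OH-]) = 1.41 × 10^-3
[OH-] is not negligible relative to C₀; solve [OH-]² + 0.00141·[OH-] − 4.33e-05 = 0.
[OH-] = (−Kb + √(Kb² + 4·Kb·C₀))/2 = 5.91 × 10^-3 M
pOH = 2.23, so pH = 14.00 − pOH = 11.77

pH = 11.77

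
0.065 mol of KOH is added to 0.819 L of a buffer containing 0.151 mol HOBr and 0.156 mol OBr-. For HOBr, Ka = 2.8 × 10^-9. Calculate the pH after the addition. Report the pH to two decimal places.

pH = 8.96

OH- converts HOBr to OBr-: HOBr → 0.086 mol, OBr- → 0.221 mol.
pKa = −log(2.8 × 10^-9) = 8.553
pH = pKa + log([A⁻]/[HA]) = 8.553 + log(0.221/0.086) = 8.553 +0.410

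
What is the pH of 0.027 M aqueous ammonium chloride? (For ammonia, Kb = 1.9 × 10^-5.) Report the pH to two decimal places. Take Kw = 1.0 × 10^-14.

pH = 5.42

NH4+ is the conjugate acid of the weak base NH3.
Ka = Kw/Kb = 1.0×10^-14 / 1.9 × 10^-5 = 5.26 × 10^-10
Ka = [H+]²/(0.027 − [H+]) = 5.26 × 10^-10
Assume [H+] ≪ 0.027: [H+] ≈ √(5.26 × 10^-10 × 0.027) = 3.77 × 10^-6 M
([H+]/C₀ = 0.014% < 5%, so the approximation holds.)
pH = −log[H+] = −log(3.77 × 10^-6) = 5.42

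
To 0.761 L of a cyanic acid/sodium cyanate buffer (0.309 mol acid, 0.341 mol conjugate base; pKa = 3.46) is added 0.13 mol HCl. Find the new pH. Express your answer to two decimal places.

After neutralization: n(HOCN) = 0.439 mol, n(OCN-) = 0.211 mol.
Henderson–Hasselbalch with mole ratio 0.211/0.439: pH = 3.46 + (-0.318)

pH = 3.14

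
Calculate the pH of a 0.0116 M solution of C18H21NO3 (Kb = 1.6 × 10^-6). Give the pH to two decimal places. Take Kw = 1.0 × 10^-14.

C18H21NO3 + H2O ⇌ C18H22NO3+ + OH-
From the ICE table, Kb = [OH-]²/(0.0116 − [OH-]) = 1.6 × 10^-6.
Neglecting [OH-] in the denominator: [OH-] = √(1.6 × 10^-6 × 0.0116) = 1.36 × 10^-4 M
pOH = −log(1.36 × 10^-4) = 3.87; pH = 14.00 − 3.87 = 10.13

pH = 10.13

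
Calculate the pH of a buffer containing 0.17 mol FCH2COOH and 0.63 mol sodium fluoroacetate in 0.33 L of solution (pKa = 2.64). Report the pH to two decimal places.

pH = 3.21

Henderson–Hasselbalch: pH = pKa + log([FCH2COO-]/[FCH2COOH]) = 2.64 + log(0.63/0.17)
pH = 2.64 + (+0.569) = 3.21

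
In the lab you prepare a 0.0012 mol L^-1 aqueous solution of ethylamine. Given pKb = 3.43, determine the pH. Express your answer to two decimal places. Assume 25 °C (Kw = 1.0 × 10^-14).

pH = 10.71

C2H5NH2 + H2O ⇌ C2H5NH3+ + OH-
Kb = 10^(−3.43) = 3.72 × 10^-4
Kb = x²/(0.0012 − x) = 3.72 × 10^-4
The 5% rule fails; solving x² + Kb·x − Kb·C₀ = 0 exactly:
x = [−0.000372 + √(0.000372² + 1.79e-06)]/2 = 5.08 × 10^-4 M
pOH = −log(5.08 × 10^-4) = 3.29; pH = 14.00 − 3.29 = 10.71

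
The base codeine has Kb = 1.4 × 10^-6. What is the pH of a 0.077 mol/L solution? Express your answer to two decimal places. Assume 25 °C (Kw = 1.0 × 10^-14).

C18H21NO3 + H2O ⇌ C18H22NO3+ + OH-
From the ICE table, Kb = [OH-]²/(0.077 − [OH-]) = 1.4 × 10^-6.
Neglecting [OH-] in the denominator: [OH-] = √(1.4 × 10^-6 × 0.077) = 3.28 × 10^-4 M
([OH-]/C₀ = 0.43% < 5%, so the approximation holds.)
pOH = −log(3.28 × 10^-4) = 3.48; pH = 14.00 − 3.48 = 10.52

pH = 10.52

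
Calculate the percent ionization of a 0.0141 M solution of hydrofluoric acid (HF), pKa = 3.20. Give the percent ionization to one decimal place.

HF ⇌ F- + H+; let x = [H+] at equilibrium.
Ka = 10^(−3.20) = 6.31 × 10^-4
Ka = x²/(C₀ − x); solving the quadratic gives x = 2.68 × 10^-3 M.
Fraction ionized = 2.68 × 10^-3 / 0.0141 = 0.1901 → 19.0%

19.0%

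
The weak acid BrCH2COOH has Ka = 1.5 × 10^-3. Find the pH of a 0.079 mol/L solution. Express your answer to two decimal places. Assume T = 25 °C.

pH = 1.99

BrCH2COOH ⇌ BrCH2COO- + H+
From the ICE table, Ka = x²/(0.079 − x) = 1.5 × 10^-3.
Here C₀/Ka ≈ 52.7, so the small-x approximation fails. Use the quadratic:
x = [−0.0015 + √(0.0015² + 0.000474)]/2 = 1.02 × 10^-2 M
pH = −log[H+] = −log(1.02 × 10^-2) = 1.99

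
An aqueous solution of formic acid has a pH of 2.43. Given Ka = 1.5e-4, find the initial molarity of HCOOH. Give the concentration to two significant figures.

[H+] = 10^(-2.43) = 3.72 × 10^-3 M = x
Ka = x²/(C₀ − x) ⇒ C₀ = x + x²/Ka
C₀ = 3.72 × 10^-3 + (3.72 × 10^-3)²/(1.5 × 10^-4) = 9.60 × 10^-2 M

C₀ = 9.6 × 10^-2 M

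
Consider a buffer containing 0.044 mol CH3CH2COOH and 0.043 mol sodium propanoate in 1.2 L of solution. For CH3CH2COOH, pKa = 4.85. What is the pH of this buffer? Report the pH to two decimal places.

pH = 4.84

Using pH = pKa + log([base]/[acid]) with [base]/[acid] = 0.043/0.044:
pH = 4.85 + (-0.010) = 4.84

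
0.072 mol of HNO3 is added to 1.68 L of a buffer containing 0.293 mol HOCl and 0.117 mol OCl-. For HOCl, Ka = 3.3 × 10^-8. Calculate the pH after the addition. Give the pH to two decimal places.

Added H+ converts OCl- to HOCl: HOCl → 0.365 mol, OCl- → 0.045 mol.
pKa = −log(3.3 × 10^-8) = 7.481
pH = pKa + log(n_OCl-/n_HOCl) = 7.481 + log(0.045/0.365) = 7.481 + (-0.909)

pH = 6.57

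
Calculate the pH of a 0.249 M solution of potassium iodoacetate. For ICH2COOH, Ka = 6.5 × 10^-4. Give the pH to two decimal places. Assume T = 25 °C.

pH = 8.29

ICH2COO- is the conjugate base of the weak acid ICH2COOH.
Kb = Kw/Ka = 1.0×10^-14 / 6.5 × 10^-4 = 1.54 × 10^-11
Kb = [OH-]²/(0.249 − [OH-]) = 1.54 × 10^-11
Since Kb ≪ C₀, [OH-] ≈ √(Kb·C₀) = 1.96 × 10^-6 M.
pOH = 5.71, so pH = 14.00 − pOH = 8.29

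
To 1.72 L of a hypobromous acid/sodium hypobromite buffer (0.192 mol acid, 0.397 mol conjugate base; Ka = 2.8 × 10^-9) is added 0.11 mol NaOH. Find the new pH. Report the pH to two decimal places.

pH = 9.34

After neutralization: n(HOBr) = 0.082 mol, n(OBr-) = 0.507 mol.
pKa = −log(2.8 × 10^-9) = 8.553
pH = pKa + log(n_OBr-/n_HOBr) = 8.553 + log(0.507/0.082) = 8.553 + (+0.791)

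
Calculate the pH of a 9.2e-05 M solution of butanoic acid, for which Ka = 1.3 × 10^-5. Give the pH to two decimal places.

CH3(CH2)2COOH ⇌ CH3(CH2)2COO- + H+
Ka = [H+]²/(9.2e-05 − [H+]) = 1.3 × 10^-5
Here C₀/Ka ≈ 7.08, so the small-[H+] approximation fails. Use the quadratic:
[H+] = [−1.3e-05 + √(1.3e-05² + 4.78e-09)]/2 = 2.87 × 10^-5 M
pH = −log[H+] = −log(2.87 × 10^-5) = 4.54

pH = 4.54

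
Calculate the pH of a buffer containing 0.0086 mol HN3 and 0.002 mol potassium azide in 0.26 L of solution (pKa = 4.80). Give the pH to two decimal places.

pH = 4.17

Using pH = pKa + log([base]/[acid]) with [base]/[acid] = 0.002/0.0086:
pH = 4.80 + (-0.633) = 4.17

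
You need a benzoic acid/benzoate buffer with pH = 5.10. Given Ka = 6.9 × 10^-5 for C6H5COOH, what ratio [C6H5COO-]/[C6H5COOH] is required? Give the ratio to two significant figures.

ratio = 8.7

pKa = -log(6.9 × 10^-5) = 4.161
pH = pKa + log(r) ⇒ log(r) = 5.10 − 4.161 = +0.939
r = [C6H5COO-]/[C6H5COOH] = 10^(+0.939) = 8.69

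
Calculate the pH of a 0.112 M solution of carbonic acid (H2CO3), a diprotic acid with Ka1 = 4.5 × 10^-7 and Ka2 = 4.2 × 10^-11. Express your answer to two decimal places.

pH = 3.65

Since Ka1 ≫ Ka2, the first ionization dominates [H+].
Ka1 = x²/(0.112 − x) = 4.5 × 10^-7
x ≈ √(4.5 × 10^-7 × 0.112) = 2.24 × 10^-4 M
pH = −log(2.24 × 10^-4) = 3.65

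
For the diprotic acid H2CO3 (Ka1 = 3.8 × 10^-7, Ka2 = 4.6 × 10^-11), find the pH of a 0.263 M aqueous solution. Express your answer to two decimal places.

Ka1 ≫ Ka2, so treat the first dissociation as the only significant source of H+.
Ka1 = x²/(0.263 − x) = 3.8 × 10^-7
x ≈ √(3.8 × 10^-7 × 0.263) = 3.16 × 10^-4 M
pH = −log(3.16 × 10^-4) = 3.50

pH = 3.50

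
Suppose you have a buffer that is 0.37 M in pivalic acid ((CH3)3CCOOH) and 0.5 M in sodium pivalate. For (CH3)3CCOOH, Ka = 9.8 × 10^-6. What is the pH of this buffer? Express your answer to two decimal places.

pKa = −log(9.8 × 10^-6) = 5.009
pH = pKa + log([A⁻]/[HA]) = 5.009 + log(0.5/0.37)
pH = 5.009 + (+0.131) = 5.14

pH = 5.14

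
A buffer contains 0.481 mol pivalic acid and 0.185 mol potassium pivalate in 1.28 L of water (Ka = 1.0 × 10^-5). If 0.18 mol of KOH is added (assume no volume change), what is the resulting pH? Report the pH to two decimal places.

OH- converts (CH3)3CCOOH to (CH3)3CCOO-: (CH3)3CCOOH → 0.301 mol, (CH3)3CCOO- → 0.365 mol.
pKa = −log(1.0 × 10^-5) = 5.000
pH = pKa + log([A⁻]/[HA]) = 5.000 + log(0.365/0.301) = 5.000 +0.084

pH = 5.08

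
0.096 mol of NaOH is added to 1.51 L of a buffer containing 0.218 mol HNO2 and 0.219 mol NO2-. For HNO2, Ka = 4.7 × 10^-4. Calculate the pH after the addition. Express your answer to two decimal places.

OH- converts HNO2 to NO2-: HNO2 → 0.122 mol, NO2- → 0.315 mol.
pKa = −log(4.7 × 10^-4) = 3.328
pH = pKa + log(n_NO2-/n_HNO2) = 3.328 + log(0.315/0.122) = 3.328 + (+0.412)

pH = 3.74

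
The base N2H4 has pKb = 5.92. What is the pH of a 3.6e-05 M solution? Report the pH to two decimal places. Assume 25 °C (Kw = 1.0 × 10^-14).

N2H4 + H2O ⇌ N2H5+ + OH-
Kb = 10^(−5.92) = 1.20 × 10^-6
Kb = [OH-]²/(3.6e-05 − [OH-]) = 1.20 × 10^-6
Here C₀/Kb ≈ 30, so the small-[OH-] approximation fails. Use the quadratic:
[OH-] = (−Kb + √(Kb² + 4·Kb·C₀))/2 = 6.00 × 10^-6 M
pOH = −log(6.00 × 10^-6) = 5.22; pH = 14.00 − 5.22 = 8.78

pH = 8.78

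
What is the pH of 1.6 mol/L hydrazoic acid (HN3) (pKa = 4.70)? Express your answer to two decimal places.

pH = 2.25

HN3 ⇌ N3- + H+
Ka = 10^(−4.70) = 2.00 × 10^-5
Ka = x²/(1.6 − x) = 2.00 × 10^-5
Assume x ≪ 1.6: x ≈ √(2.00 × 10^-5 × 1.6) = 5.66 × 10^-3 M
(x/C₀ = 0.35% < 5%, so the approximation holds.)
pH = −log(5.66 × 10^-3) = 2.25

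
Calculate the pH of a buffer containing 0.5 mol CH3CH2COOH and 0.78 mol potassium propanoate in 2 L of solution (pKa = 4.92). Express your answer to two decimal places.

pH = 5.11

pH = pKa + log([A⁻]/[HA]) = 4.92 + log(0.78/0.5)
pH = 4.92 + (+0.193) = 5.11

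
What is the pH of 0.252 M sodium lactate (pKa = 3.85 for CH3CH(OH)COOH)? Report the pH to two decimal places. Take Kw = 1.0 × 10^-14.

pH = 8.63

CH3CH(OH)COO- is the conjugate base of the weak acid CH3CH(OH)COOH.
Ka = 10^(−3.85) = 1.41 × 10^-4
Kb = Kw/Ka = 1.0×10^-14 / 1.41 × 10^-4 = 7.09 × 10^-11
From the ICE table, Kb = x²/(0.252 − x) = 7.09 × 10^-11.
Since Kb ≪ C₀, x ≈ √(Kb·C₀) = 4.23 × 10^-6 M.
(x/C₀ = 0.0017% < 5%, so the approximation holds.)
pOH = −log(4.23 × 10^-6) = 5.37; pH = 14.00 − 5.37 = 8.63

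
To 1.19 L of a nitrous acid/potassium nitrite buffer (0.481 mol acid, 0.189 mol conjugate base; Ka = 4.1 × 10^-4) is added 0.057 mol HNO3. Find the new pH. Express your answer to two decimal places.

pH = 2.78

After neutralization: n(HNO2) = 0.538 mol, n(NO2-) = 0.132 mol.
pKa = −log(4.1 × 10^-4) = 3.387
pH = pKa + log([A⁻]/[HA]) = 3.387 + log(0.132/0.538) = 3.387 -0.610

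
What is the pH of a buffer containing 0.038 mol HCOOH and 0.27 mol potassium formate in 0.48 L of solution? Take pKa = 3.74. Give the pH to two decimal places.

pH = pKa + log([A⁻]/[HA]) = 3.74 + log(0.27/0.038)
pH = 3.74 + (+0.852) = 4.59

pH = 4.59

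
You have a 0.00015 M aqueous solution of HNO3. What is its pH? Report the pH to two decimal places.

HNO3 is a strong acid and dissociates completely, so [H+] = 0.00015 M.
pH = -log(0.00015) = 3.82

pH = 3.82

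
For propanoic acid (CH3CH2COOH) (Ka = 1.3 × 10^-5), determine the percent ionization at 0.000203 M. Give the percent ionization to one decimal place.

CH3CH2COOH ⇌ CH3CH2COO- + H+; let x = [H+] at equilibrium.
Ka = x²/(C₀ − x); solving the quadratic gives x = 4.53 × 10^-5 M.
% ionization = x/C₀ × 100% = 4.53 × 10^-5/0.000203 × 100% = 22.3%

22.3%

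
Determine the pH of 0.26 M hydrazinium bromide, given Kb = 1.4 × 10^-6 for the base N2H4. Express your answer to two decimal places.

pH = 4.37

N2H5+ is the conjugate acid of the weak base N2H4.
Ka = Kw/Kb = 1.0×10^-14 / 1.4 × 10^-6 = 7.14 × 10^-9
Ka = [H+]²/(0.26 − [H+]) = 7.14 × 10^-9
Assume [H+] ≪ 0.26: [H+] ≈ √(7.14 × 10^-9 × 0.26) = 4.31 × 10^-5 M
Check: 0.017% ionized — well under 5%, approximation valid.
pH = −log[H+] = −log(4.31 × 10^-5) = 4.37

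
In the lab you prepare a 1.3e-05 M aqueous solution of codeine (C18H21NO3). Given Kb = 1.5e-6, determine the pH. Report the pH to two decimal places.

C18H21NO3 + H2O ⇌ C18H22NO3+ + OH-
Kb = [OH-]²/(1.3e-05 − [OH-]) = 1.5 × 10^-6
[OH-] is not negligible relative to C₀; solve [OH-]² + 1.5e-06·[OH-] − 1.95e-11 = 0.
[OH-] = (−Kb + √(Kb² + 4·Kb·C₀))/2 = 3.73 × 10^-6 M
pOH = 5.43, so pH = 14.00 − pOH = 8.57

pH = 8.57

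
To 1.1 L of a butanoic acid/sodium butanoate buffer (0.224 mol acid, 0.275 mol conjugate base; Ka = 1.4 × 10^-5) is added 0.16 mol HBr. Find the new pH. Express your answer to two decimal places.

After neutralization: n(CH3(CH2)2COOH) = 0.384 mol, n(CH3(CH2)2COO-) = 0.115 mol.
pKa = −log(1.4 × 10^-5) = 4.854
pH = pKa + log(n_CH3(CH2)2COO-/n_CH3(CH2)2COOH) = 4.854 + log(0.115/0.384) = 4.854 + (-0.524)

pH = 4.33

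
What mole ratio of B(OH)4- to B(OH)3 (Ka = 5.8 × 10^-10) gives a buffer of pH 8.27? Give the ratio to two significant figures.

pKa = -log(5.8 × 10^-10) = 9.237
pH = pKa + log(r) ⇒ log(r) = 8.27 − 9.237 = -0.967
r = [B(OH)4-]/[B(OH)3] = 10^(-0.967) = 0.108

ratio = 0.11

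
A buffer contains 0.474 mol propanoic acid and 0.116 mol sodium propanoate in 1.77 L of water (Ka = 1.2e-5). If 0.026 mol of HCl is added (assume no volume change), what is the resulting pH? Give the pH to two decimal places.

pH = 4.18

After neutralization: n(CH3CH2COOH) = 0.5 mol, n(CH3CH2COO-) = 0.09 mol.
pKa = −log(1.2 × 10^-5) = 4.921
pH = pKa + log([A⁻]/[HA]) = 4.921 + log(0.09/0.5) = 4.921 -0.745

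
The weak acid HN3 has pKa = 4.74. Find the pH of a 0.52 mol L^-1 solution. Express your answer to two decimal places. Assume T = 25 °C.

pH = 2.51

HN3 ⇌ N3- + H+
Ka = 10^(−4.74) = 1.82 × 10^-5
Ka = [H+]²/(0.52 − [H+]) = 1.82 × 10^-5
Neglecting [H+] in the denominator: [H+] = √(1.82 × 10^-5 × 0.52) = 3.08 × 10^-3 M
([H+]/C₀ = 0.59% < 5%, so the approximation holds.)
pH = −log[H+] = −log(3.08 × 10^-3) = 2.51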